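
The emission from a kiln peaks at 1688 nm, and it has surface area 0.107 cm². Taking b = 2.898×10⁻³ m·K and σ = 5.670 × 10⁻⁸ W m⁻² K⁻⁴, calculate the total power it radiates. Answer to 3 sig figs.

P ≈ 5.27 W

Wien's law: T = b/λ_max = 2.898×10⁻³/1.688×10⁻⁶ = 1716.82 K.
Area A = 0.107 cm² = 1.07×10⁻⁵ m².
Then P = σAT⁴ = 5.670×10⁻⁸×1.07×10⁻⁵×(1716.82)⁴ = 5.27 W.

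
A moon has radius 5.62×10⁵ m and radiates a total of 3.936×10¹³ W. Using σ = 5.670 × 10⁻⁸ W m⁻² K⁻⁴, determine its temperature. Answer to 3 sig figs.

T ≈ 115 K

Surface area A = 4πR² = 4π(5.62×10⁵ m)² = 3.96901×10¹² m².
P = σAT⁴ ⇒ T = (P/(σA))^(1/4) = (3.936×10¹³/(5.670×10⁻⁸×3.96901×10¹²))^(1/4) = 115 K.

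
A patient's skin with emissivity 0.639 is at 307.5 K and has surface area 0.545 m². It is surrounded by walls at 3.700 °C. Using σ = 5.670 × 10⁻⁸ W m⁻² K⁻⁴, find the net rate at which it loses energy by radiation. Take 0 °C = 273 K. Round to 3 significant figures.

Net loss ≈ 60.8 W

Surroundings: T = 3.700 °C + 273 = 276.700 K.
Area A = 0.545 m².
Net radiated power P_net = εσA(T⁴ − T₀⁴) = 0.639×5.670×10⁻⁸×0.545×(307.5⁴ − 276.700⁴).
T⁴ − T₀⁴ = 8.94088×10⁹ − 5.86188×10⁹ = 3.07900×10⁹ K⁴, so P_net = 60.8 W.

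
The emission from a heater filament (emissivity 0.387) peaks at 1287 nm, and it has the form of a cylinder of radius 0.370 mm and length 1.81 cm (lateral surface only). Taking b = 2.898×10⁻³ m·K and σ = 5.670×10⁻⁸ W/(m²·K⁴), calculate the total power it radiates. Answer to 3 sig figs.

Wien's law: T = b/λ_max = 2.898×10⁻³/1.287×10⁻⁶ = 2251.75 K.
Lateral area A = 2πrL = 2π×3.70×10⁻⁴×0.0181 = 4.20785×10⁻⁵ m².
Then P = εσAT⁴ = 0.387×5.670×10⁻⁸×4.20785×10⁻⁵×(2251.75)⁴ = 23.7 W.

P ≈ 23.7 W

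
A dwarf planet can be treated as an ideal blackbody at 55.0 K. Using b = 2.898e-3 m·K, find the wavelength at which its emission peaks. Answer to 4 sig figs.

Wien's displacement law: λ_max = b/T = (2.898×10⁻³ m·K)/(55.0 K) = 5.2691×10⁻⁵ m.
That is 52.69 μm, in the infrared range.

λ_max ≈ 52.69 μm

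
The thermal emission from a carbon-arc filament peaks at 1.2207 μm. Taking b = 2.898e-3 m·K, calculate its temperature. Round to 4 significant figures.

Wien's law gives T = b/λ_max = (2.898×10⁻³ m·K)/(1.2207×10⁻⁶ m) = 2374 K.

T ≈ 2374 K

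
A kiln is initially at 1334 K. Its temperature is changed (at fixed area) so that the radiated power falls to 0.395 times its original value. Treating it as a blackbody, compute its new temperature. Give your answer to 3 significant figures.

P ∝ T⁴, so T₂/T₁ = (P₂/P₁)^(1/4) = (0.395)^(1/4) = 0.792774.
T₂ = 1334 × 0.792774 = 1.06×10³ K.

T₂ ≈ 1.06×10³ K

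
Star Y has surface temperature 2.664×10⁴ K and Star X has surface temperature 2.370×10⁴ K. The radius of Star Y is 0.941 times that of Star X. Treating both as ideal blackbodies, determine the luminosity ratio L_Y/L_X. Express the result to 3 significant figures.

L ∝ R²T⁴, so L_Y/L_X = (R_Y/R_X)²(T_Y/T_X)⁴ = (0.941)² × (2.664×10⁴/2.370×10⁴)⁴ = 0.885481 × 1.59641 = 1.41.

L_Y/L_X ≈ 1.41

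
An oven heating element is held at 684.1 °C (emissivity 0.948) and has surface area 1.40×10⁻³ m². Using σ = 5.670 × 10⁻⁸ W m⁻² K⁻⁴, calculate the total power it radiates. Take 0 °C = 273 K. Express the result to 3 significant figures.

P ≈ 63.1 W

T = 684.1 °C + 273 = 957.1 K.
Area A = 1.40×10⁻³ m².
P = εσAT⁴ = 0.948 × 5.670×10⁻⁸ × 1.40×10⁻³ × (957.1)⁴ = 63.1 W.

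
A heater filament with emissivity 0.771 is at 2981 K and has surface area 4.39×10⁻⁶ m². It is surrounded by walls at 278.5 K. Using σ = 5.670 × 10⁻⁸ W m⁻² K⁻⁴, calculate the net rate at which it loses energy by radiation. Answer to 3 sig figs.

Area A = 4.39×10⁻⁶ m².
Net radiated power P_net = εσA(T⁴ − T₀⁴) = 0.771×5.670×10⁻⁸×4.39×10⁻⁶×(2981⁴ − 278.5⁴).
T⁴ − T₀⁴ = 7.89674×10¹³ − 6.01590×10⁹ = 7.89614×10¹³ K⁴, so P_net = 15.2 W.

Net loss ≈ 15.2 W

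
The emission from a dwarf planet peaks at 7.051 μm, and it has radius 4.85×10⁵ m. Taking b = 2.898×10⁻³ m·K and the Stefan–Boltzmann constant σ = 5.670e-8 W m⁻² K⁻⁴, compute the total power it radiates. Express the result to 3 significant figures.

P ≈ 4.78×10¹⁵ W

Wien's law: T = b/λ_max = 2.898×10⁻³/7.051×10⁻⁶ = 411.006 K.
Surface area A = 4πR² = 4π(4.85×10⁵ m)² = 2.95592×10¹² m².
Then P = σAT⁴ = 5.670×10⁻⁸×2.95592×10¹²×(411.006)⁴ = 4.78×10¹⁵ W.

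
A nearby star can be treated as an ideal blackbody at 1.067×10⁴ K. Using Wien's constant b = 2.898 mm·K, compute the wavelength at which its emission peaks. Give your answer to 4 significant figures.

Wien's displacement law: λ_max = b/T = (2.898×10⁻³ m·K)/(1.067×10⁴ K) = 2.7160×10⁻⁷ m.
That is 271.6 nm, in the ultraviolet range.

λ_max ≈ 271.6 nm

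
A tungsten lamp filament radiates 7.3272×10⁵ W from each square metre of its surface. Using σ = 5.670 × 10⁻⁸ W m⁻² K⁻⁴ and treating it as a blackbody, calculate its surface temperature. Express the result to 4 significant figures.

I = σT⁴, so T = (I/σ)^(1/4) = (7.3272×10⁵/(5.670×10⁻⁸))^(1/4) = 1896 K.

T ≈ 1896 K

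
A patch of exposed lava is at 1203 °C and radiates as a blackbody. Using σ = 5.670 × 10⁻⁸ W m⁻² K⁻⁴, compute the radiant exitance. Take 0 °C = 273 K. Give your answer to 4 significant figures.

T = 1203 °C + 273 = 1476 K.
Stefan–Boltzmann: I = σT⁴ = 5.670×10⁻⁸ × (1476)⁴ = 2.691×10⁵ W/m².

I ≈ 2.691×10⁵ W/m²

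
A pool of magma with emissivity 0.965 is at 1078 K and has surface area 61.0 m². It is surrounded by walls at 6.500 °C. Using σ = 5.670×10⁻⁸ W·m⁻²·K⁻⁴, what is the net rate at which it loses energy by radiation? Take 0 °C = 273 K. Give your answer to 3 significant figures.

Net loss ≈ 4.49×10⁶ W

Surroundings: T = 6.500 °C + 273 = 279.500 K.
Area A = 61.0 m².
Net radiated power P_net = εσA(T⁴ − T₀⁴) = 0.965×5.670×10⁻⁸×61.0×(1078⁴ − 279.500⁴).
T⁴ − T₀⁴ = 1.35044×10¹² − 6.10277×10⁹ = 1.34434×10¹² K⁴, so P_net = 4.49×10⁶ W.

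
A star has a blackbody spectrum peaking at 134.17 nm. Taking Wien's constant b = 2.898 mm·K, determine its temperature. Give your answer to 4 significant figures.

Wien's law gives T = b/λ_max = (2.898×10⁻³ m·K)/(1.3417×10⁻⁷ m) = 2.160×10⁴ K.

T ≈ 2.160×10⁴ K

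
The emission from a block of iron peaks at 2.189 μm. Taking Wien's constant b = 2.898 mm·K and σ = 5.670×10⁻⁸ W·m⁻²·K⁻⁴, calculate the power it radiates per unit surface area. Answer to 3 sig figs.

I ≈ 1.74×10⁵ W/m²

Wien's law: T = b/λ_max = 2.898×10⁻³/2.189×10⁻⁶ = 1323.89 K.
Then I = σT⁴ = 5.670×10⁻⁸×(1323.89)⁴ = 1.74×10⁵ W/m².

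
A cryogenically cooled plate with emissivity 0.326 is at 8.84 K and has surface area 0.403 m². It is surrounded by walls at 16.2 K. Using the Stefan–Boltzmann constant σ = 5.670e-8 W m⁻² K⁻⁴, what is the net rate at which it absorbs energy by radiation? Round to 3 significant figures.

Area A = 0.403 m².
Net radiated power P_net = εσA(T⁴ − T₀⁴) = 0.326×5.670×10⁻⁸×0.403×(8.84⁴ − 16.2⁴).
T⁴ − T₀⁴ = 6106.73 − 68874.8 = -62768.1 K⁴, so P_net = -4.68×10⁻⁴ W — negative, meaning a net gain of 4.68×10⁻⁴ W.

Net gain ≈ 4.68×10⁻⁴ W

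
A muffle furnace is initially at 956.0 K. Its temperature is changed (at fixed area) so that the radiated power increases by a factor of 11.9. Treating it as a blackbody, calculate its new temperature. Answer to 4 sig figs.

T₂ ≈ 1776 K

P ∝ T⁴, so T₂/T₁ = (P₂/P₁)^(1/4) = (11.9)^(1/4) = 1.85732.
T₂ = 956.0 × 1.85732 = 1776 K.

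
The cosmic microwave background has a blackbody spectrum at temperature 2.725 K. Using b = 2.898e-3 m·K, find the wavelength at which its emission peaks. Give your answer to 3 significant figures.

Wien's displacement law: λ_max = b/T = (2.898×10⁻³ m·K)/(2.725 K) = 1.063×10⁻³ m.
That is 1.06×10⁻³ m, in the microwave range.

λ_max ≈ 1.06×10⁻³ m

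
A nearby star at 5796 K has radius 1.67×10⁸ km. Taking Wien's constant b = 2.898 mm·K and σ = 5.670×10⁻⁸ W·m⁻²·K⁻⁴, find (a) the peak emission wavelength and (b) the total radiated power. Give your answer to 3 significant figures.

(a) λ_max = b/T = 2.898×10⁻³/5796 = 5.000×10⁻⁷ m = 500 nm.
Surface area A = 4πR² = 4π(1.67×10¹¹ m)² = 3.50464×10²³ m².
(b) P = σAT⁴ = 5.670×10⁻⁸×3.50464×10²³×(5796)⁴ = 2.24×10³¹ W.

λ_max ≈ 500 nm; P ≈ 2.24×10³¹ W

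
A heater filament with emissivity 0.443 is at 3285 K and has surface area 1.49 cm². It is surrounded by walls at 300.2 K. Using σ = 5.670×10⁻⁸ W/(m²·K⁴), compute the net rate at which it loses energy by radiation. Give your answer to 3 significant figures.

Net loss ≈ 436 W

Area A = 1.49 cm² = 1.49×10⁻⁴ m².
Net radiated power P_net = εσA(T⁴ − T₀⁴) = 0.443×5.670×10⁻⁸×1.49×10⁻⁴×(3285⁴ − 300.2⁴).
T⁴ − T₀⁴ = 1.16451×10¹⁴ − 8.12162×10⁹ = 1.16443×10¹⁴ K⁴, so P_net = 436 W.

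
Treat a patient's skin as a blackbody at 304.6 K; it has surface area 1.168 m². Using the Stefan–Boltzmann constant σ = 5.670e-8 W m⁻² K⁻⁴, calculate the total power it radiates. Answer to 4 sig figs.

Area A = 1.168 m².
P = σAT⁴ = 5.670×10⁻⁸ × 1.168 × (304.6)⁴ = 570.1 W.

P ≈ 570.1 W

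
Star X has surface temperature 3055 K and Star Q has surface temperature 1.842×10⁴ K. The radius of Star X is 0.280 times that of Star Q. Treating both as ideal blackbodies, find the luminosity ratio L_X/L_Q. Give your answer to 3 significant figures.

L ∝ R²T⁴, so L_X/L_Q = (R_X/R_Q)²(T_X/T_Q)⁴ = (0.280)² × (3055/1.842×10⁴)⁴ = 0.0784 × 7.56635×10⁻⁴ = 5.93×10⁻⁵.

L_X/L_Q ≈ 5.93×10⁻⁵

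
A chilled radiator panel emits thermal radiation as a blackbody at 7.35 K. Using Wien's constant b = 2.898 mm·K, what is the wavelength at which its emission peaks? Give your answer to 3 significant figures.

λ_max ≈ 0.394 mm

Wien's displacement law: λ_max = b/T = (2.898×10⁻³ m·K)/(7.35 K) = 3.943×10⁻⁴ m.
That is 0.394 mm, in the infrared range.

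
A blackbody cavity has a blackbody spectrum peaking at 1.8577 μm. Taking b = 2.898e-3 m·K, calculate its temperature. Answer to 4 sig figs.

T ≈ 1560 K

Wien's law gives T = b/λ_max = (2.898×10⁻³ m·K)/(1.8577×10⁻⁶ m) = 1560 K.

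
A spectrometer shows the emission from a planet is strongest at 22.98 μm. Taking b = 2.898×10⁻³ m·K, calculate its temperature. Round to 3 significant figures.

T ≈ 126 K

Wien's law gives T = b/λ_max = (2.898×10⁻³ m·K)/(2.298×10⁻⁵ m) = 126 K.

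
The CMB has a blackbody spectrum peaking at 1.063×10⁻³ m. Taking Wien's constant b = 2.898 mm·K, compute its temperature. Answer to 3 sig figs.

Wien's law gives T = b/λ_max = (2.898×10⁻³ m·K)/(1.063×10⁻³ m) = 2.73 K.

T ≈ 2.73 K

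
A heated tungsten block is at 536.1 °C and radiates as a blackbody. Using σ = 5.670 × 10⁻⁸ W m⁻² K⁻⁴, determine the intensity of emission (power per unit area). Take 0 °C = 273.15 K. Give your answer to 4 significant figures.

I ≈ 2.432×10⁴ W/m²

T = 536.1 °C + 273.15 = 809.25 K.
Stefan–Boltzmann: I = σT⁴ = 5.670×10⁻⁸ × (809.25)⁴ = 2.432×10⁴ W/m².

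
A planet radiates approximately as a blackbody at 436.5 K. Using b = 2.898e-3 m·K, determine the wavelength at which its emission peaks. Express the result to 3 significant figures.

λ_max ≈ 6.64 μm

Wien's displacement law: λ_max = b/T = (2.898×10⁻³ m·K)/(436.5 K) = 6.639×10⁻⁶ m.
That is 6.64 μm, in the infrared range.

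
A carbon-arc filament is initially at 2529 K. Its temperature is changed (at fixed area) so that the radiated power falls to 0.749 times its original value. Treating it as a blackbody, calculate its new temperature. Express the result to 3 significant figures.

P ∝ T⁴, so T₂/T₁ = (P₂/P₁)^(1/4) = (0.749)^(1/4) = 0.930295.
T₂ = 2529 × 0.930295 = 2.35×10³ K.

T₂ ≈ 2.35×10³ K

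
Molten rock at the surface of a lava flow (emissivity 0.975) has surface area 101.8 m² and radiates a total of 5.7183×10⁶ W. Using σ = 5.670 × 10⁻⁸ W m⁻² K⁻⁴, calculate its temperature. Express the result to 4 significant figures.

T ≈ 1004 K

Area A = 101.8 m².
P = εσAT⁴ ⇒ T = (P/(εσA))^(1/4) = (5.7183×10⁶/(0.975×5.670×10⁻⁸×101.8))^(1/4) = 1004 K.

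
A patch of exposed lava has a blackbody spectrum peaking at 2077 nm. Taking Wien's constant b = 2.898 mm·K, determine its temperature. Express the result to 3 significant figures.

T ≈ 1.40×10³ K

Wien's law gives T = b/λ_max = (2.898×10⁻³ m·K)/(2.077×10⁻⁶ m) = 1.40×10³ K.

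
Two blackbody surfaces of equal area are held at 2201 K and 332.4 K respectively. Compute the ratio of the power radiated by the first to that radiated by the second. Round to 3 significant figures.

P₁/P₂ ≈ 1.92×10³

With equal areas, P₁/P₂ = (T₁/T₂)⁴ = (2201/332.4)⁴ = 1.92×10³.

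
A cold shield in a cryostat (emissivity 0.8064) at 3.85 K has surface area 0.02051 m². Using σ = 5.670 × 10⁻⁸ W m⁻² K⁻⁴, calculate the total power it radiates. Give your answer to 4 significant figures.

P ≈ 2.060×10⁻⁷ W

Area A = 0.02051 m².
P = εσAT⁴ = 0.8064 × 5.670×10⁻⁸ × 0.02051 × (3.85)⁴ = 2.060×10⁻⁷ W.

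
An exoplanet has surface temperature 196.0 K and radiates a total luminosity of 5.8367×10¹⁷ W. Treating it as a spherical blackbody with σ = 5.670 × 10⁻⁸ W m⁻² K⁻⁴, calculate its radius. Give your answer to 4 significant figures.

L = 4πR²σT⁴ ⇒ R = √(L/(4πσT⁴)).
σT⁴ = 83.6772 W/m², so R = √(5.8367×10¹⁷/(4π×83.6772)) = 2.356×10⁷ m.

R ≈ 2.356×10⁷ m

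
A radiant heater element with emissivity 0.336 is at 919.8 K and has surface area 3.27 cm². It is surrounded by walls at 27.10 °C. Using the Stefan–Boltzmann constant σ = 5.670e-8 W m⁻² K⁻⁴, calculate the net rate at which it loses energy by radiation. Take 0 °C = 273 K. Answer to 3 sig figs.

Net loss ≈ 4.41 W

Surroundings: T = 27.10 °C + 273 = 300.10 K.
Area A = 3.27 cm² = 3.27×10⁻⁴ m².
Net radiated power P_net = εσA(T⁴ − T₀⁴) = 0.336×5.670×10⁻⁸×3.27×10⁻⁴×(919.8⁴ − 300.10⁴).
T⁴ − T₀⁴ = 7.15770×10¹¹ − 8.11081×10⁹ = 7.07659×10¹¹ K⁴, so P_net = 4.41 W.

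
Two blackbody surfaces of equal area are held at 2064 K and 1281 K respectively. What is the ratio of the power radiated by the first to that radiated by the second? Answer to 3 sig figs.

P₁/P₂ ≈ 6.74

With equal areas, P₁/P₂ = (T₁/T₂)⁴ = (2064/1281)⁴ = 6.74.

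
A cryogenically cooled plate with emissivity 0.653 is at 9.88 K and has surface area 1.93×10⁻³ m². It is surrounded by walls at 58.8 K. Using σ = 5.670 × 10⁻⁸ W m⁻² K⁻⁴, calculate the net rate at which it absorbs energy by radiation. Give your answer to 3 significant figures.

Net gain ≈ 8.54×10⁻⁴ W

Area A = 1.93×10⁻³ m².
Net radiated power P_net = εσA(T⁴ − T₀⁴) = 0.653×5.670×10⁻⁸×1.93×10⁻³×(9.88⁴ − 58.8⁴).
T⁴ − T₀⁴ = 9528.57 − 1.19539×10⁷ = -1.19444×10⁷ K⁴, so P_net = -8.54×10⁻⁴ W — negative, meaning a net gain of 8.54×10⁻⁴ W.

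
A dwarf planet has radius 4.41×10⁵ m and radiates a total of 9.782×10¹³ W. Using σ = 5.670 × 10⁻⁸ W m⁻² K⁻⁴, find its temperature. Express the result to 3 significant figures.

Surface area A = 4πR² = 4π(4.41×10⁵ m)² = 2.44392×10¹² m².
P = σAT⁴ ⇒ T = (P/(σA))^(1/4) = (9.782×10¹³/(5.670×10⁻⁸×2.44392×10¹²))^(1/4) = 163 K.

T ≈ 163 K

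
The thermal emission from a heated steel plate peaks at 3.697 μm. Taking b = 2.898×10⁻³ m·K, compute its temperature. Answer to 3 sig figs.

T ≈ 784 K

Wien's law gives T = b/λ_max = (2.898×10⁻³ m·K)/(3.697×10⁻⁶ m) = 784 K.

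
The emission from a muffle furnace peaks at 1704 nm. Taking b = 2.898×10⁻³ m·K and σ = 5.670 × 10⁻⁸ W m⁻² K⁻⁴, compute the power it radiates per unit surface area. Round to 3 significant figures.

I ≈ 4.74×10⁵ W/m²

Wien's law: T = b/λ_max = 2.898×10⁻³/1.704×10⁻⁶ = 1700.70 K.
Then I = σT⁴ = 5.670×10⁻⁸×(1700.70)⁴ = 4.74×10⁵ W/m².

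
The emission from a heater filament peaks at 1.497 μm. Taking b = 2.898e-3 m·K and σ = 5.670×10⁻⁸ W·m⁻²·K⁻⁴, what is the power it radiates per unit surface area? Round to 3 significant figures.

I ≈ 7.96×10⁵ W/m²

Wien's law: T = b/λ_max = 2.898×10⁻³/1.497×10⁻⁶ = 1935.87 K.
Then I = σT⁴ = 5.670×10⁻⁸×(1935.87)⁴ = 7.96×10⁵ W/m².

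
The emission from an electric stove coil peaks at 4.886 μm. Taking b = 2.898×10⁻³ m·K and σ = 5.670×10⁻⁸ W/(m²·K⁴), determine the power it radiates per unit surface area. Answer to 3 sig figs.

Wien's law: T = b/λ_max = 2.898×10⁻³/4.886×10⁻⁶ = 593.123 K.
Then I = σT⁴ = 5.670×10⁻⁸×(593.123)⁴ = 7.02×10³ W/m².

I ≈ 7.02×10³ W/m²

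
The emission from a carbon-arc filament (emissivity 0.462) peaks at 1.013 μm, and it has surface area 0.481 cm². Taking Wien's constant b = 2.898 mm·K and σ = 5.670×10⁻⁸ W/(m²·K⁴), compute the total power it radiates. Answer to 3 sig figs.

Wien's law: T = b/λ_max = 2.898×10⁻³/1.013×10⁻⁶ = 2860.81 K.
Area A = 0.481 cm² = 4.81×10⁻⁵ m².
Then P = εσAT⁴ = 0.462×5.670×10⁻⁸×4.81×10⁻⁵×(2860.81)⁴ = 84.4 W.

P ≈ 84.4 W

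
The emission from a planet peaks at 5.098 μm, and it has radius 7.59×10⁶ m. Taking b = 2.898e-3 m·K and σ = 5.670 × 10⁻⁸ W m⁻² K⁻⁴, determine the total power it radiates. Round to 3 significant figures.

P ≈ 4.29×10¹⁸ W

Wien's law: T = b/λ_max = 2.898×10⁻³/5.098×10⁻⁶ = 568.458 K.
Surface area A = 4πR² = 4π(7.59×10⁶ m)² = 7.23925×10¹⁴ m².
Then P = σAT⁴ = 5.670×10⁻⁸×7.23925×10¹⁴×(568.458)⁴ = 4.29×10¹⁸ W.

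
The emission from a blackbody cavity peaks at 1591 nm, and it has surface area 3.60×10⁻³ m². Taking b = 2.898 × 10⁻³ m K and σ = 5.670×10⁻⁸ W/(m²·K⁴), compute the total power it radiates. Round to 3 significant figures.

P ≈ 2.25×10³ W

Wien's law: T = b/λ_max = 2.898×10⁻³/1.591×10⁻⁶ = 1821.50 K.
Area A = 3.60×10⁻³ m².
Then P = σAT⁴ = 5.670×10⁻⁸×3.60×10⁻³×(1821.50)⁴ = 2.25×10³ W.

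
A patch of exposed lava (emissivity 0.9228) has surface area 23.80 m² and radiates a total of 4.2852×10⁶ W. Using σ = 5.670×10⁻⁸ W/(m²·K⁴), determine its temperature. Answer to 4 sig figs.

T ≈ 1362 K

Area A = 23.80 m².
P = εσAT⁴ ⇒ T = (P/(εσA))^(1/4) = (4.2852×10⁶/(0.9228×5.670×10⁻⁸×23.80))^(1/4) = 1362 K.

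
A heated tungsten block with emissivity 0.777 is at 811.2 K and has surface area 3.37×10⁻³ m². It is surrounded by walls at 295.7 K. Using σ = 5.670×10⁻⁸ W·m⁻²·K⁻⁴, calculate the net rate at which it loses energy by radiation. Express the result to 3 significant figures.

Area A = 3.37×10⁻³ m².
Net radiated power P_net = εσA(T⁴ − T₀⁴) = 0.777×5.670×10⁻⁸×3.37×10⁻³×(811.2⁴ − 295.7⁴).
T⁴ − T₀⁴ = 4.33024×10¹¹ − 7.64549×10⁹ = 4.25379×10¹¹ K⁴, so P_net = 63.2 W.

Net loss ≈ 63.2 W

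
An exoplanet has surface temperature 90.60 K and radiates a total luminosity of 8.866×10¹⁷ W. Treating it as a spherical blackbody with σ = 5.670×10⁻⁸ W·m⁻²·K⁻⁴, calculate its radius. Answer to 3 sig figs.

L = 4πR²σT⁴ ⇒ R = √(L/(4πσT⁴)).
σT⁴ = 3.82029 W/m², so R = √(8.866×10¹⁷/(4π×3.82029)) = 1.36×10⁸ m.

R ≈ 1.36×10⁸ m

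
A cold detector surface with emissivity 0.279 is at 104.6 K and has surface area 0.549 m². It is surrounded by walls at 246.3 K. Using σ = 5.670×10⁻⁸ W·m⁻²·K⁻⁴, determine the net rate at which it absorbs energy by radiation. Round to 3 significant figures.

Net gain ≈ 30.9 W

Area A = 0.549 m².
Net radiated power P_net = εσA(T⁴ − T₀⁴) = 0.279×5.670×10⁻⁸×0.549×(104.6⁴ − 246.3⁴).
T⁴ − T₀⁴ = 1.19709×10⁸ − 3.68008×10⁹ = -3.56037×10⁹ K⁴, so P_net = -30.9 W — negative, meaning a net gain of 30.9 W.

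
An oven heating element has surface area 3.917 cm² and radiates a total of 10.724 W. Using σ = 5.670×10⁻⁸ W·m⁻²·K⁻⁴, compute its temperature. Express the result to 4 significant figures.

Area A = 3.917 cm² = 3.917×10⁻⁴ m².
P = σAT⁴ ⇒ T = (P/(σA))^(1/4) = (10.724/(5.670×10⁻⁸×3.917×10⁻⁴))^(1/4) = 833.6 K.

T ≈ 833.6 K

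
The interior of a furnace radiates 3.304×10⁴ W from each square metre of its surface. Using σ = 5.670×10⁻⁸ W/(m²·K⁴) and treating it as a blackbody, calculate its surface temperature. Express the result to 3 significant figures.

T ≈ 874 K

I = σT⁴, so T = (I/σ)^(1/4) = (3.304×10⁴/(5.670×10⁻⁸))^(1/4) = 874 K.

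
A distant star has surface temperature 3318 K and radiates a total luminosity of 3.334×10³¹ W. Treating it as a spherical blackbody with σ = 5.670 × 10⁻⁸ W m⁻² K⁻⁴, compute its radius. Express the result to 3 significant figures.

R ≈ 6.21×10¹¹ m

L = 4πR²σT⁴ ⇒ R = √(L/(4πσT⁴)).
σT⁴ = 6.87209×10⁶ W/m², so R = √(3.334×10³¹/(4π×6.87209×10⁶)) = 6.21×10¹¹ m.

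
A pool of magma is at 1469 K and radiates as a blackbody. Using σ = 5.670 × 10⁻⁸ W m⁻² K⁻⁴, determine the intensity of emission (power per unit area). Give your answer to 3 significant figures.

I ≈ 2.64×10⁵ W/m²

Stefan–Boltzmann: I = σT⁴ = 5.670×10⁻⁸ × (1469)⁴ = 2.64×10⁵ W/m².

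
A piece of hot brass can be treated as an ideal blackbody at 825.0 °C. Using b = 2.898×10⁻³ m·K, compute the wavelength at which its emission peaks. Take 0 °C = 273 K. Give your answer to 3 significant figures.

λ_max ≈ 2.64 μm

T = 825.0 °C + 273 = 1098.0 K.
Wien's displacement law: λ_max = b/T = (2.898×10⁻³ m·K)/(1098.0 K) = 2.639×10⁻⁶ m.
That is 2.64 μm, in the infrared range.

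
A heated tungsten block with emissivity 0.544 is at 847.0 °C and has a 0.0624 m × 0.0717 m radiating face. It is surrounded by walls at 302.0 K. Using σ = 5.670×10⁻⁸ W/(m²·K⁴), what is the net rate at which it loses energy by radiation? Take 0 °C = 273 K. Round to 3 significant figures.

Net loss ≈ 216 W

T = 847.0 °C + 273 = 1120.0 K.
Area A = 0.0624 × 0.0717 = 4.47408×10⁻³ m².
Net radiated power P_net = εσA(T⁴ − T₀⁴) = 0.544×5.670×10⁻⁸×4.47408×10⁻³×(1120.0⁴ − 302.0⁴).
T⁴ − T₀⁴ = 1.57352×10¹² − 8.31817×10⁹ = 1.56520×10¹² K⁴, so P_net = 216 W.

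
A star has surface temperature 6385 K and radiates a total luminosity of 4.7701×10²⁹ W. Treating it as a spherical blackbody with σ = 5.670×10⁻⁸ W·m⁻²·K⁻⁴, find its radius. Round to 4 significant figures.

R ≈ 2.007×10¹⁰ m

L = 4πR²σT⁴ ⇒ R = √(L/(4πσT⁴)).
σT⁴ = 9.42381×10⁷ W/m², so R = √(4.7701×10²⁹/(4π×9.42381×10⁷)) = 2.007×10¹⁰ m.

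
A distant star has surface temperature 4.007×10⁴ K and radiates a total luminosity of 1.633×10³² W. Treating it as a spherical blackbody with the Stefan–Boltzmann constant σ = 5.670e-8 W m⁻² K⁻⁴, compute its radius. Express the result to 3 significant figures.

L = 4πR²σT⁴ ⇒ R = √(L/(4πσT⁴)).
σT⁴ = 1.46171×10¹¹ W/m², so R = √(1.633×10³²/(4π×1.46171×10¹¹)) = 9.43×10⁹ m.

R ≈ 9.43×10⁹ m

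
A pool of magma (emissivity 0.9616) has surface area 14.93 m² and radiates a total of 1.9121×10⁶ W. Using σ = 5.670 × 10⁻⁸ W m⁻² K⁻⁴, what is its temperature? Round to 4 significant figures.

T ≈ 1238 K

Area A = 14.93 m².
P = εσAT⁴ ⇒ T = (P/(εσA))^(1/4) = (1.9121×10⁶/(0.9616×5.670×10⁻⁸×14.93))^(1/4) = 1238 K.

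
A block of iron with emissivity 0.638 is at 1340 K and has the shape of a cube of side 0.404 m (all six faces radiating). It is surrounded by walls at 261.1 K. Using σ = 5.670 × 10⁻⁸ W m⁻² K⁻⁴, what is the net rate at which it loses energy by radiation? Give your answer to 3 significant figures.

Area A = 6s² = 6×(0.404 m)² = 0.979296 m².
Net radiated power P_net = εσA(T⁴ − T₀⁴) = 0.638×5.670×10⁻⁸×0.979296×(1340⁴ − 261.1⁴).
T⁴ − T₀⁴ = 3.22418×10¹² − 4.64759×10⁹ = 3.21953×10¹² K⁴, so P_net = 1.14×10⁵ W.

Net loss ≈ 1.14×10⁵ W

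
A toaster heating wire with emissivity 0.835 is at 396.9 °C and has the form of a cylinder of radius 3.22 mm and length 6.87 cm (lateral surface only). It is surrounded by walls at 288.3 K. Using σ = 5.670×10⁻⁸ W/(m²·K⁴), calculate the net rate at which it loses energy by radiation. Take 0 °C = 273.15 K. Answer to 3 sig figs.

Net loss ≈ 12.8 W

T = 396.9 °C + 273.15 = 670.05 K.
Lateral area A = 2πrL = 2π×3.22×10⁻³×0.0687 = 1.38993×10⁻³ m².
Net radiated power P_net = εσA(T⁴ − T₀⁴) = 0.835×5.670×10⁻⁸×1.38993×10⁻³×(670.05⁴ − 288.3⁴).
T⁴ − T₀⁴ = 2.01571×10¹¹ − 6.90842×10⁹ = 1.94663×10¹¹ K⁴, so P_net = 12.8 W.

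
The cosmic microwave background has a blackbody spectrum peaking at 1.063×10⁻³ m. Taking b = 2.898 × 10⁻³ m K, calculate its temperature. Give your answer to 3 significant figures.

T ≈ 2.73 K

Wien's law gives T = b/λ_max = (2.898×10⁻³ m·K)/(1.063×10⁻³ m) = 2.73 K.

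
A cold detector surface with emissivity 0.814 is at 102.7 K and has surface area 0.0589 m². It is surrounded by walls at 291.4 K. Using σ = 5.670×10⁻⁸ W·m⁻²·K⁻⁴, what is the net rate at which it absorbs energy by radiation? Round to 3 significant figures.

Area A = 0.0589 m².
Net radiated power P_net = εσA(T⁴ − T₀⁴) = 0.814×5.670×10⁻⁸×0.0589×(102.7⁴ − 291.4⁴).
T⁴ − T₀⁴ = 1.11245×10⁸ − 7.21038×10⁹ = -7.09914×10⁹ K⁴, so P_net = -19.3 W — negative, meaning a net gain of 19.3 W.

Net gain ≈ 19.3 W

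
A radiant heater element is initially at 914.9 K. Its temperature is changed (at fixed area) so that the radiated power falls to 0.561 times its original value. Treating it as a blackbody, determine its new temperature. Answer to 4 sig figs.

T₂ ≈ 791.8 K

P ∝ T⁴, so T₂/T₁ = (P₂/P₁)^(1/4) = (0.561)^(1/4) = 0.865447.
T₂ = 914.9 × 0.865447 = 791.8 K.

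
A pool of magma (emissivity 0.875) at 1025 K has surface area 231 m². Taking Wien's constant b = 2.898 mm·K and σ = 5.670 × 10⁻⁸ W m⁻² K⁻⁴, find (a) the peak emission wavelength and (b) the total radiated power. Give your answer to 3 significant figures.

(a) λ_max = b/T = 2.898×10⁻³/1025 = 2.827×10⁻⁶ m = 2.83×10³ nm.
Area A = 231 m².
(b) P = εσAT⁴ = 0.875×5.670×10⁻⁸×231×(1025)⁴ = 1.27×10⁷ W.

λ_max ≈ 2.83×10³ nm; P ≈ 1.27×10⁷ W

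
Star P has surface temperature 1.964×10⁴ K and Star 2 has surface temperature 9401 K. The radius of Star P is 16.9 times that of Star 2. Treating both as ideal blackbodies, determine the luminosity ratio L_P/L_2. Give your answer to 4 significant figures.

L_P/L_2 ≈ 5441

L ∝ R²T⁴, so L_P/L_2 = (R_P/R_2)²(T_P/T_2)⁴ = (16.9)² × (1.964×10⁴/9401)⁴ = 285.61 × 19.0489 = 5441.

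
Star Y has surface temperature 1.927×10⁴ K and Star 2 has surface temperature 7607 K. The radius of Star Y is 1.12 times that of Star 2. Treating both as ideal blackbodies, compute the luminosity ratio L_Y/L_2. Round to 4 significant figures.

L ∝ R²T⁴, so L_Y/L_2 = (R_Y/R_2)²(T_Y/T_2)⁴ = (1.12)² × (1.927×10⁴/7607)⁴ = 1.2544 × 41.1788 = 51.65.

L_Y/L_2 ≈ 51.65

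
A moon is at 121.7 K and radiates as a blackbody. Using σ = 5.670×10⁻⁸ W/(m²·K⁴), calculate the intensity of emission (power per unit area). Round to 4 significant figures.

Stefan–Boltzmann: I = σT⁴ = 5.670×10⁻⁸ × (121.7)⁴ = 12.44 W/m².

I ≈ 12.44 W/m²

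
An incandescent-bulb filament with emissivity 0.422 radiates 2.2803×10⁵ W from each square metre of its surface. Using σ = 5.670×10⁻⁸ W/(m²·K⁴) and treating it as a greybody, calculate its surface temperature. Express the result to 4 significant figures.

T ≈ 1757 K

I = εσT⁴, so T = (I/εσ)^(1/4) = (2.2803×10⁵/(0.422×5.670×10⁻⁸))^(1/4) = 1757 K.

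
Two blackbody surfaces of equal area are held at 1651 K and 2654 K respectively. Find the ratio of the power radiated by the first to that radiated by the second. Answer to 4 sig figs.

With equal areas, P₁/P₂ = (T₁/T₂)⁴ = (1651/2654)⁴ = 0.1498.

P₁/P₂ ≈ 0.1498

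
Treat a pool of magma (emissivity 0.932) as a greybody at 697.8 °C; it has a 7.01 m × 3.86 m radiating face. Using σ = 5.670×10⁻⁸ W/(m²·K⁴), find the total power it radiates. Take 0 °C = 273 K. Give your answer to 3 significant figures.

P ≈ 1.27×10⁶ W

T = 697.8 °C + 273 = 970.8 K.
Area A = 7.01 × 3.86 = 27.0586 m².
P = εσAT⁴ = 0.932 × 5.670×10⁻⁸ × 27.0586 × (970.8)⁴ = 1.27×10⁶ W.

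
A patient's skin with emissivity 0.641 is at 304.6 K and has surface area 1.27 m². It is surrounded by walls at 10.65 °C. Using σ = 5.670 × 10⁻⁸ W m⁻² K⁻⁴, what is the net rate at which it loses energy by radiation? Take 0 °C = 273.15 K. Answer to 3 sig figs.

Surroundings: T = 10.65 °C + 273.15 = 283.80 K.
Area A = 1.27 m².
Net radiated power P_net = εσA(T⁴ − T₀⁴) = 0.641×5.670×10⁻⁸×1.27×(304.6⁴ − 283.80⁴).
T⁴ − T₀⁴ = 8.60834×10⁹ − 6.48708×10⁹ = 2.12126×10⁹ K⁴, so P_net = 97.9 W.

Net loss ≈ 97.9 W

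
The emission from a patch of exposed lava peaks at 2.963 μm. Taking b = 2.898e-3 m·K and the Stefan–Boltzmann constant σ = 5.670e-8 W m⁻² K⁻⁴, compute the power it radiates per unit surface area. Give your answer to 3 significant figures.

Wien's law: T = b/λ_max = 2.898×10⁻³/2.963×10⁻⁶ = 978.063 K.
Then I = σT⁴ = 5.670×10⁻⁸×(978.063)⁴ = 5.19×10⁴ W/m².

I ≈ 5.19×10⁴ W/m²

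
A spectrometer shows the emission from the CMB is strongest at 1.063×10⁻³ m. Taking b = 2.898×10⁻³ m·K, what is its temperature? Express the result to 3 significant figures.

Wien's law gives T = b/λ_max = (2.898×10⁻³ m·K)/(1.063×10⁻³ m) = 2.73 K.

T ≈ 2.73 K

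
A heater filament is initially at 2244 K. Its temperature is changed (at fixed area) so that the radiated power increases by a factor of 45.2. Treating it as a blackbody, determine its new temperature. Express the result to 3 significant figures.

P ∝ T⁴, so T₂/T₁ = (P₂/P₁)^(1/4) = (45.2)^(1/4) = 2.59289.
T₂ = 2244 × 2.59289 = 5.82×10³ K.

T₂ ≈ 5.82×10³ K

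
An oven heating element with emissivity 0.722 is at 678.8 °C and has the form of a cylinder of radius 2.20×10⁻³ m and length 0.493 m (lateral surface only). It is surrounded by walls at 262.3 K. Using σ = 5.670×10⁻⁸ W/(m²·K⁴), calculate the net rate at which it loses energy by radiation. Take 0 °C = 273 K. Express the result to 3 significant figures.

Net loss ≈ 228 W

T = 678.8 °C + 273 = 951.8 K.
Lateral area A = 2πrL = 2π×2.20×10⁻³×0.493 = 6.81474×10⁻³ m².
Net radiated power P_net = εσA(T⁴ − T₀⁴) = 0.722×5.670×10⁻⁸×6.81474×10⁻³×(951.8⁴ − 262.3⁴).
T⁴ − T₀⁴ = 8.20697×10¹¹ − 4.73362×10⁹ = 8.15963×10¹¹ K⁴, so P_net = 228 W.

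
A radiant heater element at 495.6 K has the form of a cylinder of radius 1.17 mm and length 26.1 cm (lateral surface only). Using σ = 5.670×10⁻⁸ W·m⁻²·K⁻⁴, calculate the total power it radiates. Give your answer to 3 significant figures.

P ≈ 6.56 W

Lateral area A = 2πrL = 2π×1.17×10⁻³×0.261 = 1.91870×10⁻³ m².
P = σAT⁴ = 5.670×10⁻⁸ × 1.91870×10⁻³ × (495.6)⁴ = 6.56 W.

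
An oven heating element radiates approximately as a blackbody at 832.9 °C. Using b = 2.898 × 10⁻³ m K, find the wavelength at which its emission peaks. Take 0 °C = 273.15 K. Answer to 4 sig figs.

T = 832.9 °C + 273.15 = 1106.05 K.
Wien's displacement law: λ_max = b/T = (2.898×10⁻³ m·K)/(1106.05 K) = 2.6201×10⁻⁶ m.
That is 2.620 μm, in the infrared range.

λ_max ≈ 2.620 μm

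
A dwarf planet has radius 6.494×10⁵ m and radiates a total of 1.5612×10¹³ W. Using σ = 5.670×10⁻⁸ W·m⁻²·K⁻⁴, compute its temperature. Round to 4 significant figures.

T ≈ 84.90 K

Surface area A = 4πR² = 4π(6.494×10⁵ m)² = 5.29949×10¹² m².
P = σAT⁴ ⇒ T = (P/(σA))^(1/4) = (1.5612×10¹³/(5.670×10⁻⁸×5.29949×10¹²))^(1/4) = 84.90 K.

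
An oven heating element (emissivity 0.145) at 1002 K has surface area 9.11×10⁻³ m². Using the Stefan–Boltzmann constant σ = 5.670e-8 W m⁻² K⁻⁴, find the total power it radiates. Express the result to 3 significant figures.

P ≈ 75.5 W

Area A = 9.11×10⁻³ m².
P = εσAT⁴ = 0.145 × 5.670×10⁻⁸ × 9.11×10⁻³ × (1002)⁴ = 75.5 W.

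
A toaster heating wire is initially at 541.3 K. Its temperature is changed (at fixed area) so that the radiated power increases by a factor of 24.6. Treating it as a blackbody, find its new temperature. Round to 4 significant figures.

P ∝ T⁴, so T₂/T₁ = (P₂/P₁)^(1/4) = (24.6)^(1/4) = 2.22707.
T₂ = 541.3 × 2.22707 = 1206 K.

T₂ ≈ 1206 K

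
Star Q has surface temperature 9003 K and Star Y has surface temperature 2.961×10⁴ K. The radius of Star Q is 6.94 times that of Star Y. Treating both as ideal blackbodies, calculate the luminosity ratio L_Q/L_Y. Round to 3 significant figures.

L ∝ R²T⁴, so L_Q/L_Y = (R_Q/R_Y)²(T_Q/T_Y)⁴ = (6.94)² × (9003/2.961×10⁴)⁴ = 48.1636 × 8.54664×10⁻³ = 0.412.

L_Q/L_Y ≈ 0.412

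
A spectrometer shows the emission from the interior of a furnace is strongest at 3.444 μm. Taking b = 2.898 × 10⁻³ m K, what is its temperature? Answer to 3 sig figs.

T ≈ 841 K

Wien's law gives T = b/λ_max = (2.898×10⁻³ m·K)/(3.444×10⁻⁶ m) = 841 K.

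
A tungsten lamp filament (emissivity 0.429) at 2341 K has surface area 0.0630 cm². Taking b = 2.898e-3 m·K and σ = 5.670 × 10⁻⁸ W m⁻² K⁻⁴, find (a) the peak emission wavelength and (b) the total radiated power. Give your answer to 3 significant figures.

λ_max ≈ 1.24 μm; P ≈ 4.60 W

(a) λ_max = b/T = 2.898×10⁻³/2341 = 1.238×10⁻⁶ m = 1.24 μm.
Area A = 0.0630 cm² = 6.30×10⁻⁶ m².
(b) P = εσAT⁴ = 0.429×5.670×10⁻⁸×6.30×10⁻⁶×(2341)⁴ = 4.60 W.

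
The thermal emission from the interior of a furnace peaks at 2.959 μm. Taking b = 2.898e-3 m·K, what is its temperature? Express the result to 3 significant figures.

T ≈ 979 K

Wien's law gives T = b/λ_max = (2.898×10⁻³ m·K)/(2.959×10⁻⁶ m) = 979 K.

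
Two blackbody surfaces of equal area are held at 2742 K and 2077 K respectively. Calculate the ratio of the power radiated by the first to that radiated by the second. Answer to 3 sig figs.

P₁/P₂ ≈ 3.04

With equal areas, P₁/P₂ = (T₁/T₂)⁴ = (2742/2077)⁴ = 3.04.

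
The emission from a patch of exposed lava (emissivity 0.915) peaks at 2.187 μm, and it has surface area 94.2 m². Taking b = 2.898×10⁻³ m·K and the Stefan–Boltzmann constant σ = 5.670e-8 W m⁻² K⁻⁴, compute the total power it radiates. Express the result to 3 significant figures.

Wien's law: T = b/λ_max = 2.898×10⁻³/2.187×10⁻⁶ = 1325.10 K.
Area A = 94.2 m².
Then P = εσAT⁴ = 0.915×5.670×10⁻⁸×94.2×(1325.10)⁴ = 1.51×10⁷ W.

P ≈ 1.51×10⁷ W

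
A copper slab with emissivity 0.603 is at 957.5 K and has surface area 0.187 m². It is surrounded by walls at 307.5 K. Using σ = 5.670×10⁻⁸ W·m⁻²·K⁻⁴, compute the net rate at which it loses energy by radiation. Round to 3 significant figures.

Net loss ≈ 5.32×10³ W

Area A = 0.187 m².
Net radiated power P_net = εσA(T⁴ − T₀⁴) = 0.603×5.670×10⁻⁸×0.187×(957.5⁴ − 307.5⁴).
T⁴ − T₀⁴ = 8.40534×10¹¹ − 8.94088×10⁹ = 8.31593×10¹¹ K⁴, so P_net = 5.32×10³ W.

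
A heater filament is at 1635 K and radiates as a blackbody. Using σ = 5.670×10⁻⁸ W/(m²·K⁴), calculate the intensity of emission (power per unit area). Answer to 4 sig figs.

I ≈ 4.052×10⁵ W/m²

Stefan–Boltzmann: I = σT⁴ = 5.670×10⁻⁸ × (1635)⁴ = 4.052×10⁵ W/m².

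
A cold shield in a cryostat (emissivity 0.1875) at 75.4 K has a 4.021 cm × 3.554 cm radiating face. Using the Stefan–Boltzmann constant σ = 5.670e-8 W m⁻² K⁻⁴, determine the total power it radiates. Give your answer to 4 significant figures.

Area A = 0.04021 × 0.03554 = 1.42906×10⁻³ m².
P = εσAT⁴ = 0.1875 × 5.670×10⁻⁸ × 1.42906×10⁻³ × (75.4)⁴ = 4.910×10⁻⁴ W.

P ≈ 4.910×10⁻⁴ W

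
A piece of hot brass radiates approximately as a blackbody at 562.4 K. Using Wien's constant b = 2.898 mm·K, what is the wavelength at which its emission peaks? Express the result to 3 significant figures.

λ_max ≈ 5.15 μm

Wien's displacement law: λ_max = b/T = (2.898×10⁻³ m·K)/(562.4 K) = 5.153×10⁻⁶ m.
That is 5.15 μm, in the infrared range.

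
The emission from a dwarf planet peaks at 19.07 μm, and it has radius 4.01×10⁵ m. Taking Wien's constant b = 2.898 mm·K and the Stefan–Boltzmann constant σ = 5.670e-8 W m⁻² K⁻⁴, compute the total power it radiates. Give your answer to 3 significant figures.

P ≈ 6.11×10¹³ W

Wien's law: T = b/λ_max = 2.898×10⁻³/1.907×10⁻⁵ = 151.966 K.
Surface area A = 4πR² = 4π(4.01×10⁵ m)² = 2.02068×10¹² m².
Then P = σAT⁴ = 5.670×10⁻⁸×2.02068×10¹²×(151.966)⁴ = 6.11×10¹³ W.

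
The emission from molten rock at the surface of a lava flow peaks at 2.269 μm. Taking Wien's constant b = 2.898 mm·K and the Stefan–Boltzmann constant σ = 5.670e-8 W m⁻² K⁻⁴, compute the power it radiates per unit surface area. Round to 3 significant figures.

I ≈ 1.51×10⁵ W/m²

Wien's law: T = b/λ_max = 2.898×10⁻³/2.269×10⁻⁶ = 1277.21 K.
Then I = σT⁴ = 5.670×10⁻⁸×(1277.21)⁴ = 1.51×10⁵ W/m².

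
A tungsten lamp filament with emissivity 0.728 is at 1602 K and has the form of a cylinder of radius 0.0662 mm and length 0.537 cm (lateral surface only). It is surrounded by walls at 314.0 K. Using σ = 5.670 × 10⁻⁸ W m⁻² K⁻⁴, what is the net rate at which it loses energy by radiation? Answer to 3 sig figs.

Lateral area A = 2πrL = 2π×6.62×10⁻⁵×5.37×10⁻³ = 2.23363×10⁻⁶ m².
Net radiated power P_net = εσA(T⁴ − T₀⁴) = 0.728×5.670×10⁻⁸×2.23363×10⁻⁶×(1602⁴ − 314.0⁴).
T⁴ − T₀⁴ = 6.58643×10¹² − 9.72117×10⁹ = 6.57671×10¹² K⁴, so P_net = 0.606 W.

Net loss ≈ 0.606 W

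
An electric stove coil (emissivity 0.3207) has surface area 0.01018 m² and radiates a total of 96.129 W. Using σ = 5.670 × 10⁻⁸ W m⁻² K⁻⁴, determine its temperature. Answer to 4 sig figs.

T ≈ 848.9 K

Area A = 0.01018 m².
P = εσAT⁴ ⇒ T = (P/(εσA))^(1/4) = (96.129/(0.3207×5.670×10⁻⁸×0.01018))^(1/4) = 848.9 K.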